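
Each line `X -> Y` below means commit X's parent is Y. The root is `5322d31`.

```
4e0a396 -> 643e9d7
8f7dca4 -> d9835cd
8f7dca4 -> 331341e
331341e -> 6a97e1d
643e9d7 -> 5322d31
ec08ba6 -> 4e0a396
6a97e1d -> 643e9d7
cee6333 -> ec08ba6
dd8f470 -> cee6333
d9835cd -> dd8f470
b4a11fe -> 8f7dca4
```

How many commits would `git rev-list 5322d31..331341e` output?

Reachable from 331341e: {331341e, 5322d31, 643e9d7, 6a97e1d}.
Reachable from 5322d31: {5322d31}.
In 331341e's history but not 5322d31's: {331341e, 643e9d7, 6a97e1d} — 3 commits.

3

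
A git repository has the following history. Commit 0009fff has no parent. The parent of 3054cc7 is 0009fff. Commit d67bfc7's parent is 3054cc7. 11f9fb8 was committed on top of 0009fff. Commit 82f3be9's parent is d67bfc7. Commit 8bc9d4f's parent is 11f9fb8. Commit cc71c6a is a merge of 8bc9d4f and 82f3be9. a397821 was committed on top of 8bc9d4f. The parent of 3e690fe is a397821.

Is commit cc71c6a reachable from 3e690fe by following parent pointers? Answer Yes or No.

Ancestors of 3e690fe: {0009fff, 11f9fb8, 3e690fe, 8bc9d4f, a397821}.
cc71c6a is not in that set, so it is not an ancestor of 3e690fe.

No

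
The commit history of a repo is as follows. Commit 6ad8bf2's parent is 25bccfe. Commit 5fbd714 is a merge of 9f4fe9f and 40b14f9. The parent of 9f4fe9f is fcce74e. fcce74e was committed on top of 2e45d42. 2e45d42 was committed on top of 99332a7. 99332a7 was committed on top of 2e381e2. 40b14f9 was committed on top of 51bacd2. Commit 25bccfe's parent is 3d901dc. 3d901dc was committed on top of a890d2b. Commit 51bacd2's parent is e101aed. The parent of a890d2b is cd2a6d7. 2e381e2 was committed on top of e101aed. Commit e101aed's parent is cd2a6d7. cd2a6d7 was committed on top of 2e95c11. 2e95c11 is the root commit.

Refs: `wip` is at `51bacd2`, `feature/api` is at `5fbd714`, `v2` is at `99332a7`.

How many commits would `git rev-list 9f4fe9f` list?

8

Walking parent pointers from 9f4fe9f: reachable set = {2e381e2, 2e45d42, 2e95c11, 99332a7, 9f4fe9f, cd2a6d7, e101aed, fcce74e}.
That is 8 commits.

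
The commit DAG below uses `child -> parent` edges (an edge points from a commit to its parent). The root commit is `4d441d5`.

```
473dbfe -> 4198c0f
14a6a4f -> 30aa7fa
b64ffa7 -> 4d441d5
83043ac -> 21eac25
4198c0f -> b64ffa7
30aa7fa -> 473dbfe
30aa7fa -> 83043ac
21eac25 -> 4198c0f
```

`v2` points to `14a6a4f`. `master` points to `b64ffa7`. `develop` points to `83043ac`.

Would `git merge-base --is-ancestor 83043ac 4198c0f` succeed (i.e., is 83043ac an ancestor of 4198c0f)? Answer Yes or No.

No

Ancestors of 4198c0f: {4198c0f, 4d441d5, b64ffa7}.
83043ac is not in that set, so it is not an ancestor of 4198c0f.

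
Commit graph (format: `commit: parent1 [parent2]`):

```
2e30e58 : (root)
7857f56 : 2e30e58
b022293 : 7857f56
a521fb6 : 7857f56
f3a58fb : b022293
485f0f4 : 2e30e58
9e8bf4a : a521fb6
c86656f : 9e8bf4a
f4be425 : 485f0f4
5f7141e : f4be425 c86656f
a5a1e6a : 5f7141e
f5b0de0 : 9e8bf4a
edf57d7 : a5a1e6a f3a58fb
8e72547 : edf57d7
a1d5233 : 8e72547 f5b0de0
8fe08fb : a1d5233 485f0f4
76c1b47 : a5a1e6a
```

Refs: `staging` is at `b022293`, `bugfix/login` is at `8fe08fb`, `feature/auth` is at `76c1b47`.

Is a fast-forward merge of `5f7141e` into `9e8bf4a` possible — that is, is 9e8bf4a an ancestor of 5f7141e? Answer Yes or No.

Yes

A fast-forward from 9e8bf4a to 5f7141e is possible iff 9e8bf4a is an ancestor of 5f7141e.
Ancestors of 5f7141e: {2e30e58, 485f0f4, 5f7141e, 7857f56, 9e8bf4a, a521fb6, c86656f, f4be425}.
9e8bf4a is among them, so fast-forward is possible.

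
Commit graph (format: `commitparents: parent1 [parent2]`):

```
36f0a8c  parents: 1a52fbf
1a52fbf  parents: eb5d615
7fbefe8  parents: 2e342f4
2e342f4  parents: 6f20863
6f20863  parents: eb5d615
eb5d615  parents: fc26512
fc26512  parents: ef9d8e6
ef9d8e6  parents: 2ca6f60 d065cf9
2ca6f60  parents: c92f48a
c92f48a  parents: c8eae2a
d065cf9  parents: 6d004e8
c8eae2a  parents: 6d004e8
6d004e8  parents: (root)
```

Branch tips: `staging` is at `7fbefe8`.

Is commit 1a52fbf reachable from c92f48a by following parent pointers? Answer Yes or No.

Ancestors of c92f48a: {6d004e8, c8eae2a, c92f48a}.
1a52fbf is not in that set, so it is not an ancestor of c92f48a.

No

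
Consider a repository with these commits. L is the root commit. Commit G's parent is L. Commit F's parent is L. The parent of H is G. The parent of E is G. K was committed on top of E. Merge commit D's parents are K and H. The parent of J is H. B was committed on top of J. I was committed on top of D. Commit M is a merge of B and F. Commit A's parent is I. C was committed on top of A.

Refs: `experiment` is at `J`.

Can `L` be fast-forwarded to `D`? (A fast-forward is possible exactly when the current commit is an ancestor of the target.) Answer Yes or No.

Yes

A fast-forward from L to D is possible iff L is an ancestor of D.
Ancestors of D: {D, E, G, H, K, L}.
L is among them, so fast-forward is possible.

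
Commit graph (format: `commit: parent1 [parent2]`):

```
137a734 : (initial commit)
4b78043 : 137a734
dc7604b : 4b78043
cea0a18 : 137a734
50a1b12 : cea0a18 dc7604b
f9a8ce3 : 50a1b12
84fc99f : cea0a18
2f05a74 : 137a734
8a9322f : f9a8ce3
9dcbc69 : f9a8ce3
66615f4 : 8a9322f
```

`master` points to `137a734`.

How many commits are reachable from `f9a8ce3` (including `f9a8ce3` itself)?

Walking parent pointers from f9a8ce3: reachable set = {137a734, 4b78043, 50a1b12, cea0a18, dc7604b, f9a8ce3}.
That is 6 commits.

6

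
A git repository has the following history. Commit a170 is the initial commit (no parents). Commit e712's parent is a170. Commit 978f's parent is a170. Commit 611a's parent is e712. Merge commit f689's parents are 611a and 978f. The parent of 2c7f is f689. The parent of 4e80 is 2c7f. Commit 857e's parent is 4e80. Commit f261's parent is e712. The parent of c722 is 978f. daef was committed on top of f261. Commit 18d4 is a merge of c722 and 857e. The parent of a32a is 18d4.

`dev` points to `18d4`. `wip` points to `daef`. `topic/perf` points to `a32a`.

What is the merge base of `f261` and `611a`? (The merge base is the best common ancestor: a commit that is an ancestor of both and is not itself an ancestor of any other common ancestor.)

Ancestors of f261: {a170, e712, f261}.
Ancestors of 611a: {611a, a170, e712}.
Common ancestors: {a170, e712}.
Among these, e712 is not an ancestor of any other common ancestor — it is the merge base.

e712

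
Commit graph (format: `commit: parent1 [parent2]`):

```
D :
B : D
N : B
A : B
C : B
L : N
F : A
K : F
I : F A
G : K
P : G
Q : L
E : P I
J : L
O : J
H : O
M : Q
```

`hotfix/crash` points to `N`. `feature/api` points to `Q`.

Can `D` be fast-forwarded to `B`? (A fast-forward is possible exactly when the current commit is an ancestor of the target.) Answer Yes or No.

A fast-forward from D to B is possible iff D is an ancestor of B.
Ancestors of B: {B, D}.
D is among them, so fast-forward is possible.

Yes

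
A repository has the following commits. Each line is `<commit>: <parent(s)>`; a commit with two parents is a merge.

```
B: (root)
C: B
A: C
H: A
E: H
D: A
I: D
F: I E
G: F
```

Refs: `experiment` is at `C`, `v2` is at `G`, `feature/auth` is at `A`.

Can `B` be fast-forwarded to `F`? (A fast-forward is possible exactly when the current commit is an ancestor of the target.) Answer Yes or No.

Yes

A fast-forward from B to F is possible iff B is an ancestor of F.
Ancestors of F: {A, B, C, D, E, F, H, I}.
B is among them, so fast-forward is possible.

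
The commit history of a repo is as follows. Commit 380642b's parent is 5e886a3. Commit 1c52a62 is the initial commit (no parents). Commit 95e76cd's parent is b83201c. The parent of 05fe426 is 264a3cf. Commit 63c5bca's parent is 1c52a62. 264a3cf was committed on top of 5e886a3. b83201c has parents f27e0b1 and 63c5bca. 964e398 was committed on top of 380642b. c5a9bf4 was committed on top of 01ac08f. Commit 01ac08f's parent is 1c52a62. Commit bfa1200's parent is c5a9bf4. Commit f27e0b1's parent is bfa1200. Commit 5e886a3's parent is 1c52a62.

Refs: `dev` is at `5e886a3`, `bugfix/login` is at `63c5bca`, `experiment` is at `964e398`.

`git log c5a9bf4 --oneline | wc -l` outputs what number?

3

Walking parent pointers from c5a9bf4: reachable set = {01ac08f, 1c52a62, c5a9bf4}.
That is 3 commits.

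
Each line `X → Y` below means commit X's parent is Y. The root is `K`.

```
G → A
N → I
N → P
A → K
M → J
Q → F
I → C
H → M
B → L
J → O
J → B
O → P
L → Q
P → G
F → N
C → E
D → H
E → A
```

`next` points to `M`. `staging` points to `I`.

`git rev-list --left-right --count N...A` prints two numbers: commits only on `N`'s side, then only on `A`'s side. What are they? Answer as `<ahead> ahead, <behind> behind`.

Reachable from N: {A, C, E, G, I, K, N, P}.
Reachable from A: {A, K}.
Only in N's history (ahead): {C, E, G, I, N, P} — 6.
Only in A's history (behind): {} — 0.

6 ahead, 0 behind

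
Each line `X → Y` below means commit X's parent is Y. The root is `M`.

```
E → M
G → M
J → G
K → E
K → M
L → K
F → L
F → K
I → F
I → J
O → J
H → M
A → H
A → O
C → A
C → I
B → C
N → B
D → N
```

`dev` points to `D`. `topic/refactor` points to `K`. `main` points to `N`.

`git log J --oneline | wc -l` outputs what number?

Walking parent pointers from J: reachable set = {G, J, M}.
That is 3 commits.

3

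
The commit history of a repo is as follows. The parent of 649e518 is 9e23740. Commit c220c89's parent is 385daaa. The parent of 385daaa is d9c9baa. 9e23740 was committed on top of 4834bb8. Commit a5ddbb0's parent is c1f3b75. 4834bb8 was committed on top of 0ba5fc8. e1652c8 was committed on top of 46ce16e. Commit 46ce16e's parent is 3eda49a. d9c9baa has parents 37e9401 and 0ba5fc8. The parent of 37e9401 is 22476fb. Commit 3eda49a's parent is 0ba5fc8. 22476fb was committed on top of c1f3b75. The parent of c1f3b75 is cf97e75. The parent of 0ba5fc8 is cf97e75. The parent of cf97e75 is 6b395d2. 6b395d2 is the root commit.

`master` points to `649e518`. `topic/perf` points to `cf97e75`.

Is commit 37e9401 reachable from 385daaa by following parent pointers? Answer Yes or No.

Yes

Ancestors of 385daaa (commits reachable by following parents): {0ba5fc8, 22476fb, 37e9401, 385daaa, 6b395d2, c1f3b75, cf97e75, d9c9baa}.
37e9401 is in that set, so it is an ancestor of 385daaa.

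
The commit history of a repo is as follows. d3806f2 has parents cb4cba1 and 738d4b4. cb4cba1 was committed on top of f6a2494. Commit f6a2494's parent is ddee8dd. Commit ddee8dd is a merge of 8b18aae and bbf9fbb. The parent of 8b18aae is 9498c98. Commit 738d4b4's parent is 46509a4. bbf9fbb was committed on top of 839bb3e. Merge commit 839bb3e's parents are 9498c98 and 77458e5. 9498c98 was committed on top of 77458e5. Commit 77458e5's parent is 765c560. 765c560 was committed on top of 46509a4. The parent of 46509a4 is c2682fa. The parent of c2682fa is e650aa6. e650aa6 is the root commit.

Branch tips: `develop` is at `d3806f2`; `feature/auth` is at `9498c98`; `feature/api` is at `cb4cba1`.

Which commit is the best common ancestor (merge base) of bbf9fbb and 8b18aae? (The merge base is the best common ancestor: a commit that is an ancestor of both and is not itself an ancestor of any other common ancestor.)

9498c98

Ancestors of bbf9fbb: {46509a4, 765c560, 77458e5, 839bb3e, 9498c98, bbf9fbb, c2682fa, e650aa6}.
Ancestors of 8b18aae: {46509a4, 765c560, 77458e5, 8b18aae, 9498c98, c2682fa, e650aa6}.
Common ancestors: {46509a4, 765c560, 77458e5, 9498c98, c2682fa, e650aa6}.
Among these, 9498c98 is not an ancestor of any other common ancestor — it is the merge base.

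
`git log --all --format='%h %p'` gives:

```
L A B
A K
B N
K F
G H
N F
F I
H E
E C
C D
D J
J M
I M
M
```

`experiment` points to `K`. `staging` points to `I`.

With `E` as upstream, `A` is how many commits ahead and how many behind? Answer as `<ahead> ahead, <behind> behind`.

4 ahead, 4 behind

Reachable from A: {A, F, I, K, M}.
Reachable from E: {C, D, E, J, M}.
Only in A's history (ahead): {A, F, I, K} — 4.
Only in E's history (behind): {C, D, E, J} — 4.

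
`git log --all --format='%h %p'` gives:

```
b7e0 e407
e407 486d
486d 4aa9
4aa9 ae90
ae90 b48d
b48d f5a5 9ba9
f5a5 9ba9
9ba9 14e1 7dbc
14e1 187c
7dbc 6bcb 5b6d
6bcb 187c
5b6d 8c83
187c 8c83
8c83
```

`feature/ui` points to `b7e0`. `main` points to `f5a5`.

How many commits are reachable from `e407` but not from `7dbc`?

8

Reachable from e407: {14e1, 187c, 486d, 4aa9, 5b6d, 6bcb, 7dbc, 8c83, 9ba9, ae90, b48d, e407, f5a5}.
Reachable from 7dbc: {187c, 5b6d, 6bcb, 7dbc, 8c83}.
In e407's history but not 7dbc's: {14e1, 486d, 4aa9, 9ba9, ae90, b48d, e407, f5a5} — 8 commits.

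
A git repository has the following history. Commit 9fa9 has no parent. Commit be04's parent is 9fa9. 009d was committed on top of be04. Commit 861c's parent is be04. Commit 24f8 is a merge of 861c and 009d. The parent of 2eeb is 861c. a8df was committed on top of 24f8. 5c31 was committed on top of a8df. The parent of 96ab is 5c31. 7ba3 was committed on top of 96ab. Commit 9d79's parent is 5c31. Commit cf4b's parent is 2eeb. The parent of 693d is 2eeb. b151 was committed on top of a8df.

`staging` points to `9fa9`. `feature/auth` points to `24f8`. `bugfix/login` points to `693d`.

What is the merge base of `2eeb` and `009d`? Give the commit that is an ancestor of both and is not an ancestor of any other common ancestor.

be04

Ancestors of 2eeb: {2eeb, 861c, 9fa9, be04}.
Ancestors of 009d: {009d, 9fa9, be04}.
Common ancestors: {9fa9, be04}.
Among these, be04 is not an ancestor of any other common ancestor — it is the merge base.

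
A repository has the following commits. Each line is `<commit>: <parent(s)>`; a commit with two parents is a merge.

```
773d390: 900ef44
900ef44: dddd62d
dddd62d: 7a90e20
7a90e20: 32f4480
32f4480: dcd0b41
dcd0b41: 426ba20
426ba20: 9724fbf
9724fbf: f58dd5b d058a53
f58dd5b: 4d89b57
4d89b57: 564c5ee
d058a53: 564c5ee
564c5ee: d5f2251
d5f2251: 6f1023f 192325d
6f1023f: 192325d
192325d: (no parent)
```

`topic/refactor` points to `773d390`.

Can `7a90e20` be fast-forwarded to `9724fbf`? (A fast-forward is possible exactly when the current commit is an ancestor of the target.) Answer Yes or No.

A fast-forward from 7a90e20 to 9724fbf is possible iff 7a90e20 is an ancestor of 9724fbf.
Ancestors of 9724fbf: {192325d, 4d89b57, 564c5ee, 6f1023f, 9724fbf, d058a53, d5f2251, f58dd5b}.
7a90e20 is not among them, so fast-forward is not possible.

No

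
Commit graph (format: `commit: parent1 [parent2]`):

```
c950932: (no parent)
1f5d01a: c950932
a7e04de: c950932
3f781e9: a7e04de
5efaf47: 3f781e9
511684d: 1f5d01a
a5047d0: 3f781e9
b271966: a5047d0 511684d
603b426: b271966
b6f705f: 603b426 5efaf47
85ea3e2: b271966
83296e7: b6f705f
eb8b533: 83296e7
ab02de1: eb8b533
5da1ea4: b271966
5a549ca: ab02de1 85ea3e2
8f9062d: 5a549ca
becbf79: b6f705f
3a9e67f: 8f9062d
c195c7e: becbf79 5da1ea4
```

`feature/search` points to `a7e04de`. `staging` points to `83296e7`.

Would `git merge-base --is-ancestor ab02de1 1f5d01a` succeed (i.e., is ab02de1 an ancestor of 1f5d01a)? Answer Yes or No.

Ancestors of 1f5d01a: {1f5d01a, c950932}.
ab02de1 is not in that set, so it is not an ancestor of 1f5d01a.

No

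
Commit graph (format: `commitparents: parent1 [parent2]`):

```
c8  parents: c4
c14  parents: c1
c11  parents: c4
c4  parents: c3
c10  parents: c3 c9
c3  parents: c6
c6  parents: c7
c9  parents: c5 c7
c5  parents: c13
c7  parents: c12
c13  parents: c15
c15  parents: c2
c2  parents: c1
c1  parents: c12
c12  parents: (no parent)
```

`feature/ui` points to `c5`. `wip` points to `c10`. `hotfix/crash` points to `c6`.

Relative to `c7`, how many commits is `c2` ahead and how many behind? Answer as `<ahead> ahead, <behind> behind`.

2 ahead, 1 behind

Reachable from c2: {c1, c12, c2}.
Reachable from c7: {c12, c7}.
Only in c2's history (ahead): {c1, c2} — 2.
Only in c7's history (behind): {c7} — 1.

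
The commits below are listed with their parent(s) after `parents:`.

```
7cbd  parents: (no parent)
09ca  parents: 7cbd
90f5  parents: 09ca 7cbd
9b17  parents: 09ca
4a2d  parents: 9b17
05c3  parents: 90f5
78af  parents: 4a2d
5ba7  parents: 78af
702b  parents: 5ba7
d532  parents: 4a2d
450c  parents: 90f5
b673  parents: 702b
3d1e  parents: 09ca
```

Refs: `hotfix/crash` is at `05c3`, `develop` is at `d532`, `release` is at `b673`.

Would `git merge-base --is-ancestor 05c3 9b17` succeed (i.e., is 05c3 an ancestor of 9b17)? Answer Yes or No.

No

Ancestors of 9b17: {09ca, 7cbd, 9b17}.
05c3 is not in that set, so it is not an ancestor of 9b17.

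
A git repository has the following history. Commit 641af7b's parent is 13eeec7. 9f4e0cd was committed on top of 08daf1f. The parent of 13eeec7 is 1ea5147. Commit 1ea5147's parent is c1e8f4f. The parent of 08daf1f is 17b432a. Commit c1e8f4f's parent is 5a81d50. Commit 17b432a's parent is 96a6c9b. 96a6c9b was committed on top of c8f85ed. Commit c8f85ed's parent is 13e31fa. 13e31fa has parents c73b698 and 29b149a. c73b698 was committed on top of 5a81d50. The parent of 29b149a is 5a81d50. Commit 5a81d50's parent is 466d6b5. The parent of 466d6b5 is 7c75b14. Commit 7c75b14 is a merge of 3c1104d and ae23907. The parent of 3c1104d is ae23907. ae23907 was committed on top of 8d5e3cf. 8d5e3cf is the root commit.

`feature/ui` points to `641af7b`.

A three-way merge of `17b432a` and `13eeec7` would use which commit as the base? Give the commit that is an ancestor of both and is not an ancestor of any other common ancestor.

5a81d50

Ancestors of 17b432a: {13e31fa, 17b432a, 29b149a, 3c1104d, 466d6b5, 5a81d50, 7c75b14, 8d5e3cf, 96a6c9b, ae23907, c73b698, c8f85ed}.
Ancestors of 13eeec7: {13eeec7, 1ea5147, 3c1104d, 466d6b5, 5a81d50, 7c75b14, 8d5e3cf, ae23907, c1e8f4f}.
Common ancestors: {3c1104d, 466d6b5, 5a81d50, 7c75b14, 8d5e3cf, ae23907}.
Among these, 5a81d50 is not an ancestor of any other common ancestor — it is the merge base.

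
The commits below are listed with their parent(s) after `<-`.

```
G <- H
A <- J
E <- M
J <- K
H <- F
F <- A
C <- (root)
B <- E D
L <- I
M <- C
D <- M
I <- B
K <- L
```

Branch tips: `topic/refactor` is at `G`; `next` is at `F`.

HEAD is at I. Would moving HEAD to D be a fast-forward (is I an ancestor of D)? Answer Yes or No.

A fast-forward from I to D is possible iff I is an ancestor of D.
Ancestors of D: {C, D, M}.
I is not among them, so fast-forward is not possible.

No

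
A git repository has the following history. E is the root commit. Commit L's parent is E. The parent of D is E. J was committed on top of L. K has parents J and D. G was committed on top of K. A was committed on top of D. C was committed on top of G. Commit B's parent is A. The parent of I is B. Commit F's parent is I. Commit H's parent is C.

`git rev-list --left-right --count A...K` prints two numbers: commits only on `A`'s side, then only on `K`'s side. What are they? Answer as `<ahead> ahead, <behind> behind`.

1 ahead, 3 behind

Reachable from A: {A, D, E}.
Reachable from K: {D, E, J, K, L}.
Only in A's history (ahead): {A} — 1.
Only in K's history (behind): {J, K, L} — 3.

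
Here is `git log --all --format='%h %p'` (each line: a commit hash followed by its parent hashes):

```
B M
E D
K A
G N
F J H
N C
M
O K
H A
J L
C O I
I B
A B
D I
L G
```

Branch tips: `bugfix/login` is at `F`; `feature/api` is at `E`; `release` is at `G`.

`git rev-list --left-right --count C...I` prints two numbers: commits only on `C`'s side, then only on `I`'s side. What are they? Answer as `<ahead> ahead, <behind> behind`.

4 ahead, 0 behind

Reachable from C: {A, B, C, I, K, M, O}.
Reachable from I: {B, I, M}.
Only in C's history (ahead): {A, C, K, O} — 4.
Only in I's history (behind): {} — 0.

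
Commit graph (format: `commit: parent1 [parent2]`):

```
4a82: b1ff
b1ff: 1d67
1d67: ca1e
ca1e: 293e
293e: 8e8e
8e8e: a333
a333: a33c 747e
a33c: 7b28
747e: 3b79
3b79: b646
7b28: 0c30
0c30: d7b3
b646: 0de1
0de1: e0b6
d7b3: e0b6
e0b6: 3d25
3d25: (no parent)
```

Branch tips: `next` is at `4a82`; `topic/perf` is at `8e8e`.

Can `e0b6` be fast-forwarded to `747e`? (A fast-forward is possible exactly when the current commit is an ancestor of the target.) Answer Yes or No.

Yes

A fast-forward from e0b6 to 747e is possible iff e0b6 is an ancestor of 747e.
Ancestors of 747e: {0de1, 3b79, 3d25, 747e, b646, e0b6}.
e0b6 is among them, so fast-forward is possible.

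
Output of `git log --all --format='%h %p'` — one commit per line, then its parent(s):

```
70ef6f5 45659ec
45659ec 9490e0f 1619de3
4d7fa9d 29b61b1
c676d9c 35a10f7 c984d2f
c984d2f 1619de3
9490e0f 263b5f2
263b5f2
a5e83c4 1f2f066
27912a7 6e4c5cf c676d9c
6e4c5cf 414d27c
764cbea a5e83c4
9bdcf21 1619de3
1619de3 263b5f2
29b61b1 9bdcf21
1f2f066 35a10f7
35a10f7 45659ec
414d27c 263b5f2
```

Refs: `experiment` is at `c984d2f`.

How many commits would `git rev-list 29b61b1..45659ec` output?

Reachable from 45659ec: {1619de3, 263b5f2, 45659ec, 9490e0f}.
Reachable from 29b61b1: {1619de3, 263b5f2, 29b61b1, 9bdcf21}.
In 45659ec's history but not 29b61b1's: {45659ec, 9490e0f} — 2 commits.

2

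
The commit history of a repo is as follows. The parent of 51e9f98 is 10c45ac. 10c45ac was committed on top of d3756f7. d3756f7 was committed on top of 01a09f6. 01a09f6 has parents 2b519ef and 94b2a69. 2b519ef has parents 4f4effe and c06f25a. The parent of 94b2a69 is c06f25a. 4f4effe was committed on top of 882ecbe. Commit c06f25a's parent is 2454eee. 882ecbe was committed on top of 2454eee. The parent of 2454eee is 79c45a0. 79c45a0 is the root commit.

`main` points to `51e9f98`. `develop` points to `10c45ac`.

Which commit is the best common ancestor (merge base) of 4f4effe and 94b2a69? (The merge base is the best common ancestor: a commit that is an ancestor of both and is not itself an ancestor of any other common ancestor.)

Ancestors of 4f4effe: {2454eee, 4f4effe, 79c45a0, 882ecbe}.
Ancestors of 94b2a69: {2454eee, 79c45a0, 94b2a69, c06f25a}.
Common ancestors: {2454eee, 79c45a0}.
Among these, 2454eee is not an ancestor of any other common ancestor — it is the merge base.

2454eee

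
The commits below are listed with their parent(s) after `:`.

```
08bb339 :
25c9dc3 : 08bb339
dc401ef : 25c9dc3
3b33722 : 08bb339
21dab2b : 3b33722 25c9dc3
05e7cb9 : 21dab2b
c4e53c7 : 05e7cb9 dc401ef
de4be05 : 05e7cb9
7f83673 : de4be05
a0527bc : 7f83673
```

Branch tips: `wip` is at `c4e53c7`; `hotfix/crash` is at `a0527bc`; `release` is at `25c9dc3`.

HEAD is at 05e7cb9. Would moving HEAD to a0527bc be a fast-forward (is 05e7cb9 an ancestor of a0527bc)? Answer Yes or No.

Yes

A fast-forward from 05e7cb9 to a0527bc is possible iff 05e7cb9 is an ancestor of a0527bc.
Ancestors of a0527bc: {05e7cb9, 08bb339, 21dab2b, 25c9dc3, 3b33722, 7f83673, a0527bc, de4be05}.
05e7cb9 is among them, so fast-forward is possible.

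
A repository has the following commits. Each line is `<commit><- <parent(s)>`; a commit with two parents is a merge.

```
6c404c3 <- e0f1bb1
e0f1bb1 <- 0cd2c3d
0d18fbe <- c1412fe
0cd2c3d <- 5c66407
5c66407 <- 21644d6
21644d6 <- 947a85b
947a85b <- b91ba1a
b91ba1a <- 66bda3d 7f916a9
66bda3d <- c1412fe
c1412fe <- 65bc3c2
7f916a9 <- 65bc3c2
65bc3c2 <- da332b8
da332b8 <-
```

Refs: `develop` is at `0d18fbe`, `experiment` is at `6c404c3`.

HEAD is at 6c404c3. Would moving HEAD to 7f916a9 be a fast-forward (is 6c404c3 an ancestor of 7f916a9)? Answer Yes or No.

No

A fast-forward from 6c404c3 to 7f916a9 is possible iff 6c404c3 is an ancestor of 7f916a9.
Ancestors of 7f916a9: {65bc3c2, 7f916a9, da332b8}.
6c404c3 is not among them, so fast-forward is not possible.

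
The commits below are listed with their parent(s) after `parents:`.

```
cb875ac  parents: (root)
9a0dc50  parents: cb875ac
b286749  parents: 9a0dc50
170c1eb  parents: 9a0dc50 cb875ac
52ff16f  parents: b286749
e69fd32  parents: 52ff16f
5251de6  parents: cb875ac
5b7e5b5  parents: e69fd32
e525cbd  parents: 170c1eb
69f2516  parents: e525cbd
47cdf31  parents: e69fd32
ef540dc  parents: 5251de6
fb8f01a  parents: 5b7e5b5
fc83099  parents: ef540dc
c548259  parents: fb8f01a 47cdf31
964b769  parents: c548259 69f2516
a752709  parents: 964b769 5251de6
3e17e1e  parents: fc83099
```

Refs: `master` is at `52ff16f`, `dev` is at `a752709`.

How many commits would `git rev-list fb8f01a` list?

7

Walking parent pointers from fb8f01a: reachable set = {52ff16f, 5b7e5b5, 9a0dc50, b286749, cb875ac, e69fd32, fb8f01a}.
That is 7 commits.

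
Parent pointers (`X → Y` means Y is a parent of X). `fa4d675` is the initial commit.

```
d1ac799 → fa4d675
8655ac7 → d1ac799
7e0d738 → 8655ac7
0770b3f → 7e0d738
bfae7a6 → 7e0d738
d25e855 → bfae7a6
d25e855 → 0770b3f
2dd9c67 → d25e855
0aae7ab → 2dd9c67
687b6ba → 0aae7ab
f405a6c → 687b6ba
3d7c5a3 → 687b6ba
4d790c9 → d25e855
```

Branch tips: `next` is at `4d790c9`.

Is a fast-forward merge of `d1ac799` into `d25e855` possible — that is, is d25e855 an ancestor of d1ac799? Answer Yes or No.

A fast-forward from d25e855 to d1ac799 is possible iff d25e855 is an ancestor of d1ac799.
Ancestors of d1ac799: {d1ac799, fa4d675}.
d25e855 is not among them, so fast-forward is not possible.

No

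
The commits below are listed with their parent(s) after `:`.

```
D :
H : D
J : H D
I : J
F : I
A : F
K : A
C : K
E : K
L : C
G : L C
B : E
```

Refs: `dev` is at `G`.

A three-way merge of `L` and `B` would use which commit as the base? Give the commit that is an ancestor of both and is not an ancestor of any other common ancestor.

Ancestors of L: {A, C, D, F, H, I, J, K, L}.
Ancestors of B: {A, B, D, E, F, H, I, J, K}.
Common ancestors: {A, D, F, H, I, J, K}.
Among these, K is not an ancestor of any other common ancestor — it is the merge base.

K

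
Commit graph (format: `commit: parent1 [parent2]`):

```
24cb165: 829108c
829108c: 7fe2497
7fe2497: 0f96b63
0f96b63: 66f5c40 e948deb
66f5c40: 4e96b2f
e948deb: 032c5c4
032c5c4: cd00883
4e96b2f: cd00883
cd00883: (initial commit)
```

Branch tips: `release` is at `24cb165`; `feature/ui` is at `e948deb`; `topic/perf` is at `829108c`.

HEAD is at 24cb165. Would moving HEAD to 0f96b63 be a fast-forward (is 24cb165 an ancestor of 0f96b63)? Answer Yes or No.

A fast-forward from 24cb165 to 0f96b63 is possible iff 24cb165 is an ancestor of 0f96b63.
Ancestors of 0f96b63: {032c5c4, 0f96b63, 4e96b2f, 66f5c40, cd00883, e948deb}.
24cb165 is not among them, so fast-forward is not possible.

No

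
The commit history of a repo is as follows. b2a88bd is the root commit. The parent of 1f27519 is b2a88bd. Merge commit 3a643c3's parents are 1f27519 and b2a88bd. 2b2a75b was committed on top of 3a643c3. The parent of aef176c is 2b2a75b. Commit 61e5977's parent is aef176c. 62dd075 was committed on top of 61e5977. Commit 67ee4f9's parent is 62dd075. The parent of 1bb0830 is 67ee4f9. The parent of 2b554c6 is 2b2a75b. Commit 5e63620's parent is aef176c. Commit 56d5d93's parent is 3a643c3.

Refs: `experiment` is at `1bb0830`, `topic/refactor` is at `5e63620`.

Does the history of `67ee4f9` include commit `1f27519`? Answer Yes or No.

Yes

Ancestors of 67ee4f9 (commits reachable by following parents): {1f27519, 2b2a75b, 3a643c3, 61e5977, 62dd075, 67ee4f9, aef176c, b2a88bd}.
1f27519 is in that set, so it is an ancestor of 67ee4f9.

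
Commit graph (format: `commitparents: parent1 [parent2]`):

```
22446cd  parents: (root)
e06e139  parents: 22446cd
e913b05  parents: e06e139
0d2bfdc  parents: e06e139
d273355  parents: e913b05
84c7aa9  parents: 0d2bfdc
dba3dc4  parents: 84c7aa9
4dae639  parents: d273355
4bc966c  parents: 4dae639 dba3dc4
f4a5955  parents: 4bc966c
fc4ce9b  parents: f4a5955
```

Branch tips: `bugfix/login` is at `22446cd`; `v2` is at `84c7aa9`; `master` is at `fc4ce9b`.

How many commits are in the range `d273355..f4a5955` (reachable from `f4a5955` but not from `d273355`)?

Reachable from f4a5955: {0d2bfdc, 22446cd, 4bc966c, 4dae639, 84c7aa9, d273355, dba3dc4, e06e139, e913b05, f4a5955}.
Reachable from d273355: {22446cd, d273355, e06e139, e913b05}.
In f4a5955's history but not d273355's: {0d2bfdc, 4bc966c, 4dae639, 84c7aa9, dba3dc4, f4a5955} — 6 commits.

6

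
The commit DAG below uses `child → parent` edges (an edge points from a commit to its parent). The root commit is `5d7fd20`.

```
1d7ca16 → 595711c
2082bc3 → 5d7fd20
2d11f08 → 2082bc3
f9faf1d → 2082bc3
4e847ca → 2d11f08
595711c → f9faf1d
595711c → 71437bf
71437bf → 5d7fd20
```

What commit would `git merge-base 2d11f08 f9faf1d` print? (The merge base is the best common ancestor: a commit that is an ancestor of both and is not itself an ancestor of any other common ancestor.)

2082bc3

Ancestors of 2d11f08: {2082bc3, 2d11f08, 5d7fd20}.
Ancestors of f9faf1d: {2082bc3, 5d7fd20, f9faf1d}.
Common ancestors: {2082bc3, 5d7fd20}.
Among these, 2082bc3 is not an ancestor of any other common ancestor — it is the merge base.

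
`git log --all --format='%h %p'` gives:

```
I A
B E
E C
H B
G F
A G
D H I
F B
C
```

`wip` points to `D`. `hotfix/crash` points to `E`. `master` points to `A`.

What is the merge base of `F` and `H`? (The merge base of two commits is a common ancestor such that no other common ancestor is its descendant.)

Ancestors of F: {B, C, E, F}.
Ancestors of H: {B, C, E, H}.
Common ancestors: {B, C, E}.
Among these, B is not an ancestor of any other common ancestor — it is the merge base.

B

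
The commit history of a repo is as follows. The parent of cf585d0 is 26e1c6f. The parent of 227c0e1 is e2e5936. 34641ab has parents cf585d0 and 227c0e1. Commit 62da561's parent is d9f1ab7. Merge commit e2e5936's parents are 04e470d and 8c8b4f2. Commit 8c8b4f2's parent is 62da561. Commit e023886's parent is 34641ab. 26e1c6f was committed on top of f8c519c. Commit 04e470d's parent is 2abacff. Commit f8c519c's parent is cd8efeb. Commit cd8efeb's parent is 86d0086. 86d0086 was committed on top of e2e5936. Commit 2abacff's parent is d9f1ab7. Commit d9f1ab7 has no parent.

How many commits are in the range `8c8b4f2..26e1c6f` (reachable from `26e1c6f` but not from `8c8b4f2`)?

7

Reachable from 26e1c6f: {04e470d, 26e1c6f, 2abacff, 62da561, 86d0086, 8c8b4f2, cd8efeb, d9f1ab7, e2e5936, f8c519c}.
Reachable from 8c8b4f2: {62da561, 8c8b4f2, d9f1ab7}.
In 26e1c6f's history but not 8c8b4f2's: {04e470d, 26e1c6f, 2abacff, 86d0086, cd8efeb, e2e5936, f8c519c} — 7 commits.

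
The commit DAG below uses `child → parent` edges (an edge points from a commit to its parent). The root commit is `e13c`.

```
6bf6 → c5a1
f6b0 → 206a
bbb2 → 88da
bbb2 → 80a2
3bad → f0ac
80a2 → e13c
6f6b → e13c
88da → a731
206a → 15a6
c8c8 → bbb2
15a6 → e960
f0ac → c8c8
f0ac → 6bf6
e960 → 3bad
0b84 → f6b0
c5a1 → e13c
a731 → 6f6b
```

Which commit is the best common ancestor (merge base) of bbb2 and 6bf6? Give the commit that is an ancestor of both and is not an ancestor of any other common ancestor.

e13c

Ancestors of bbb2: {6f6b, 80a2, 88da, a731, bbb2, e13c}.
Ancestors of 6bf6: {6bf6, c5a1, e13c}.
Common ancestors: {e13c}.
The only common ancestor is e13c, so it is the merge base.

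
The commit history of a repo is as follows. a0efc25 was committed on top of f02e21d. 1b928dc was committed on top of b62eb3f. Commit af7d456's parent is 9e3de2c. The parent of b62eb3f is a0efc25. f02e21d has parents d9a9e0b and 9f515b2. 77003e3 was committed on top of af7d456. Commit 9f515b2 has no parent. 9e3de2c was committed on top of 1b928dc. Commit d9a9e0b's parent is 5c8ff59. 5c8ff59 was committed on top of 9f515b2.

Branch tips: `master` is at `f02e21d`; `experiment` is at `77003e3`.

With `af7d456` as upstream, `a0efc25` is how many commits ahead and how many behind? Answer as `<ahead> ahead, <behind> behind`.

Reachable from a0efc25: {5c8ff59, 9f515b2, a0efc25, d9a9e0b, f02e21d}.
Reachable from af7d456: {1b928dc, 5c8ff59, 9e3de2c, 9f515b2, a0efc25, af7d456, b62eb3f, d9a9e0b, f02e21d}.
Only in a0efc25's history (ahead): {} — 0.
Only in af7d456's history (behind): {1b928dc, 9e3de2c, af7d456, b62eb3f} — 4.

0 ahead, 4 behind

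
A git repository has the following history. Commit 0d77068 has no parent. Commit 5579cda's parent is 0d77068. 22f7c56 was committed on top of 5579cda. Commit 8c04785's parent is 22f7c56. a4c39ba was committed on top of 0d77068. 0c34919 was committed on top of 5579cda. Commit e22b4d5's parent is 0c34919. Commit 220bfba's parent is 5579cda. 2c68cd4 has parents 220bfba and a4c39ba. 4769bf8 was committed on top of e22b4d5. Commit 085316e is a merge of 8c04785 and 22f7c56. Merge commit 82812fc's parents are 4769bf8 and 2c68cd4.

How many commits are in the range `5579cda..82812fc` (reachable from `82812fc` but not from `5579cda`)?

Reachable from 82812fc: {0c34919, 0d77068, 220bfba, 2c68cd4, 4769bf8, 5579cda, 82812fc, a4c39ba, e22b4d5}.
Reachable from 5579cda: {0d77068, 5579cda}.
In 82812fc's history but not 5579cda's: {0c34919, 220bfba, 2c68cd4, 4769bf8, 82812fc, a4c39ba, e22b4d5} — 7 commits.

7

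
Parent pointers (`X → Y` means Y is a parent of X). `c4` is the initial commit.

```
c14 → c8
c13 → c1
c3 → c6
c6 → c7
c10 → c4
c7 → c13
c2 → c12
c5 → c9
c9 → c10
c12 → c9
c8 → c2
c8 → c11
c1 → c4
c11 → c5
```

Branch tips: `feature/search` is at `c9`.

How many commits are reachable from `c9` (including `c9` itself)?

3

Walking parent pointers from c9: reachable set = {c10, c4, c9}.
That is 3 commits.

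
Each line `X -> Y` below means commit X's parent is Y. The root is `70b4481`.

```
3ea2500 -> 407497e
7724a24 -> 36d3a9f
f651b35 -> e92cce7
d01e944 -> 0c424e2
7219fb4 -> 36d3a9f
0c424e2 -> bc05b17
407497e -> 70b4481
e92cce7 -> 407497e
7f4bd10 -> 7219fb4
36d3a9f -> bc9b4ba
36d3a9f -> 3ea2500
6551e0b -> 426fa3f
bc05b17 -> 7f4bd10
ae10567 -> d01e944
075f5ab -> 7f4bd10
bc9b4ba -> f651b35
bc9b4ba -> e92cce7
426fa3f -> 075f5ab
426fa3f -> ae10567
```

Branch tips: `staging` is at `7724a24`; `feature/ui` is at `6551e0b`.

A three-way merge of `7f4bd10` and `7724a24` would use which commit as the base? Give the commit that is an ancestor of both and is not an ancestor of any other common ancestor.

Ancestors of 7f4bd10: {36d3a9f, 3ea2500, 407497e, 70b4481, 7219fb4, 7f4bd10, bc9b4ba, e92cce7, f651b35}.
Ancestors of 7724a24: {36d3a9f, 3ea2500, 407497e, 70b4481, 7724a24, bc9b4ba, e92cce7, f651b35}.
Common ancestors: {36d3a9f, 3ea2500, 407497e, 70b4481, bc9b4ba, e92cce7, f651b35}.
Among these, 36d3a9f is not an ancestor of any other common ancestor — it is the merge base.

36d3a9f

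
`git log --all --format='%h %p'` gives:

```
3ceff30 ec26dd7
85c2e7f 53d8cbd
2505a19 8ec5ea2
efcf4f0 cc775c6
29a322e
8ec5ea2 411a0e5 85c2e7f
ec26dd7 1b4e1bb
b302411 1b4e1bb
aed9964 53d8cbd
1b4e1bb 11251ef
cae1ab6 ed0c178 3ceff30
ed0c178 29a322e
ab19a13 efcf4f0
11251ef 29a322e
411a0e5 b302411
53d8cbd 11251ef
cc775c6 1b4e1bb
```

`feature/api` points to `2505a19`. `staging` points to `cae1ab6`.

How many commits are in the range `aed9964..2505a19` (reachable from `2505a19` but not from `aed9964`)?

Reachable from 2505a19: {11251ef, 1b4e1bb, 2505a19, 29a322e, 411a0e5, 53d8cbd, 85c2e7f, 8ec5ea2, b302411}.
Reachable from aed9964: {11251ef, 29a322e, 53d8cbd, aed9964}.
In 2505a19's history but not aed9964's: {1b4e1bb, 2505a19, 411a0e5, 85c2e7f, 8ec5ea2, b302411} — 6 commits.

6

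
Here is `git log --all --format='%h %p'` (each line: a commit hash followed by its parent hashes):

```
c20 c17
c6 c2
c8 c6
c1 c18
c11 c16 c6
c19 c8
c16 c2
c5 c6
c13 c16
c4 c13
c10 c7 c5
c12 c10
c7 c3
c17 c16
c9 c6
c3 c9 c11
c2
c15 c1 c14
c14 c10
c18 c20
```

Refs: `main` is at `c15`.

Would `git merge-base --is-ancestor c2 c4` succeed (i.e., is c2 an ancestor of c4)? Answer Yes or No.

Yes

Ancestors of c4 (commits reachable by following parents): {c13, c16, c2, c4}.
c2 is in that set, so it is an ancestor of c4.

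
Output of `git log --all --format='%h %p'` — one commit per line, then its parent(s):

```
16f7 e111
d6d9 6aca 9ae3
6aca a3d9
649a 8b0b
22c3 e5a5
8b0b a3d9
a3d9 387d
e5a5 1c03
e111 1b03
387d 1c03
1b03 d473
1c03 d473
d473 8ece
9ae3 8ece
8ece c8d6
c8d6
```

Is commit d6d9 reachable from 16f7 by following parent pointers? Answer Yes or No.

Ancestors of 16f7: {16f7, 1b03, 8ece, c8d6, d473, e111}.
d6d9 is not in that set, so it is not an ancestor of 16f7.

No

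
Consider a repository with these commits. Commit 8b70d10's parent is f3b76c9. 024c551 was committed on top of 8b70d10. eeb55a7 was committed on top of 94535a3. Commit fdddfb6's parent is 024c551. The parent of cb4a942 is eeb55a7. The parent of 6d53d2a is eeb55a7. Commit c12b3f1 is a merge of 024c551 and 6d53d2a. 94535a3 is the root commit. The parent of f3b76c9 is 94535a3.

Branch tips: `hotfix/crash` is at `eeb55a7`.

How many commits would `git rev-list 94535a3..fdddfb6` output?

4

Reachable from fdddfb6: {024c551, 8b70d10, 94535a3, f3b76c9, fdddfb6}.
Reachable from 94535a3: {94535a3}.
In fdddfb6's history but not 94535a3's: {024c551, 8b70d10, f3b76c9, fdddfb6} — 4 commits.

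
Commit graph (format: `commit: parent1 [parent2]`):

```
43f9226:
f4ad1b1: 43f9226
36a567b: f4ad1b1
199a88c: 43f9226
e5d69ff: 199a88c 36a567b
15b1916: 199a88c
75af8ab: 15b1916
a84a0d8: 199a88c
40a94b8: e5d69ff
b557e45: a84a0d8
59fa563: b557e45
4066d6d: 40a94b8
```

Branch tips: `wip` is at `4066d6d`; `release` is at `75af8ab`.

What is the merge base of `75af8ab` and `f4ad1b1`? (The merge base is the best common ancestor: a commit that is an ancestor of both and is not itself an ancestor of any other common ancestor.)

43f9226

Ancestors of 75af8ab: {15b1916, 199a88c, 43f9226, 75af8ab}.
Ancestors of f4ad1b1: {43f9226, f4ad1b1}.
Common ancestors: {43f9226}.
The only common ancestor is 43f9226, so it is the merge base.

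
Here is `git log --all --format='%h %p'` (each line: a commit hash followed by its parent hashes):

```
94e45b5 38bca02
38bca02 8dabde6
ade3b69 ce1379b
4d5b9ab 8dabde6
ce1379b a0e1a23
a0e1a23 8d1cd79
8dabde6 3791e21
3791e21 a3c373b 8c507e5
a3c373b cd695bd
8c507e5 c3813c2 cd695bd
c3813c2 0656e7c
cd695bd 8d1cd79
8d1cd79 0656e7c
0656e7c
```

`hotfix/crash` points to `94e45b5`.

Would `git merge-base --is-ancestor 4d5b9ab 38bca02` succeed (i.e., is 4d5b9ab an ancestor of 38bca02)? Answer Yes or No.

Ancestors of 38bca02: {0656e7c, 3791e21, 38bca02, 8c507e5, 8d1cd79, 8dabde6, a3c373b, c3813c2, cd695bd}.
4d5b9ab is not in that set, so it is not an ancestor of 38bca02.

No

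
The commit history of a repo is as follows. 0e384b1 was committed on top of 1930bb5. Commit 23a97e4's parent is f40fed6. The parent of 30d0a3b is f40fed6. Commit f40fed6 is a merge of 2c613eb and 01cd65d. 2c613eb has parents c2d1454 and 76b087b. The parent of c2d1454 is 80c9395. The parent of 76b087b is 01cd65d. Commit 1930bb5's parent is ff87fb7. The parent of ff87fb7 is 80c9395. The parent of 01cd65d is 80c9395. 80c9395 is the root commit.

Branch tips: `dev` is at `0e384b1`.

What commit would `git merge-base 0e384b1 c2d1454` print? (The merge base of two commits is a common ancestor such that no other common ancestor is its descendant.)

80c9395

Ancestors of 0e384b1: {0e384b1, 1930bb5, 80c9395, ff87fb7}.
Ancestors of c2d1454: {80c9395, c2d1454}.
Common ancestors: {80c9395}.
The only common ancestor is 80c9395, so it is the merge base.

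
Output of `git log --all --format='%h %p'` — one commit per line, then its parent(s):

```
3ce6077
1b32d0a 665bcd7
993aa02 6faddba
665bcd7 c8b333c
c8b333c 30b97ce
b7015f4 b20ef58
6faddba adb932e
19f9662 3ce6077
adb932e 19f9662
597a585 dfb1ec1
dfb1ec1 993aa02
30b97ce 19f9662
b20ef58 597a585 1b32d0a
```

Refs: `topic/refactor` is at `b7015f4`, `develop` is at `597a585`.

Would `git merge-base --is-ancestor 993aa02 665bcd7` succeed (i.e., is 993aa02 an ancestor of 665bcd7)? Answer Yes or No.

No

Ancestors of 665bcd7: {19f9662, 30b97ce, 3ce6077, 665bcd7, c8b333c}.
993aa02 is not in that set, so it is not an ancestor of 665bcd7.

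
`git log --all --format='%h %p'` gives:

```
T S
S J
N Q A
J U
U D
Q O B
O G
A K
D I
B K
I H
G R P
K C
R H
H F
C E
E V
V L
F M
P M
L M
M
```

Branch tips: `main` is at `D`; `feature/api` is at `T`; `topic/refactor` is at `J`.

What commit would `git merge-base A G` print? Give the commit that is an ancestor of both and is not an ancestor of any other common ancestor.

M

Ancestors of A: {A, C, E, K, L, M, V}.
Ancestors of G: {F, G, H, M, P, R}.
Common ancestors: {M}.
The only common ancestor is M, so it is the merge base.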